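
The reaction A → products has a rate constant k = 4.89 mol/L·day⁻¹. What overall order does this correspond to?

zeroth order (0)

Step 1: The units of k for an nth-order reaction are (concentration)^(1-n)·(time)⁻¹.
Step 2: Here k has units mol/L·day⁻¹, so the concentration exponent is 1.
Step 3: 1 - n = 1 ⇒ n = 0. The reaction is zeroth order.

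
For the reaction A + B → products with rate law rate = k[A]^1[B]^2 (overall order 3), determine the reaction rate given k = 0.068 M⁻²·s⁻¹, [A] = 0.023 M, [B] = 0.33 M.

0.0001703 M/s

Step 1: The rate law is rate = k[A]^1[B]^2, overall order = 1+2 = 3
Step 2: Substitute values: rate = 0.068 × (0.023)^1 × (0.33)^2
Step 3: rate = 0.068 × 0.023 × 0.1089 = 0.00017032 M/s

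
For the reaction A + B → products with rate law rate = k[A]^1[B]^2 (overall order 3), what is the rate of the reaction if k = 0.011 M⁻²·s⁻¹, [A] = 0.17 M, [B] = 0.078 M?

1.138e-05 M/s

Step 1: The rate law is rate = k[A]^1[B]^2, overall order = 1+2 = 3
Step 2: Substitute values: rate = 0.011 × (0.17)^1 × (0.078)^2
Step 3: rate = 0.011 × 0.17 × 0.006084 = 1.13771e-05 M/s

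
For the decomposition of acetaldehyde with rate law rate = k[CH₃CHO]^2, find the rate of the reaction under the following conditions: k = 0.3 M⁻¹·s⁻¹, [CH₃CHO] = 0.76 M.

0.1733 M/s

Step 1: Identify the rate law: rate = k[CH₃CHO]^2
Step 2: Substitute values: rate = 0.3 × (0.76)^2
Step 3: Calculate: rate = 0.3 × 0.5776 = 0.17328 M/s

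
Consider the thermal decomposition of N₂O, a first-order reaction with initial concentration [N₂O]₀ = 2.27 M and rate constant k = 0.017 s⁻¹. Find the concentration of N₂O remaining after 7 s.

2.015 M

Step 1: For a first-order reaction: [N₂O] = [N₂O]₀ × e^(-kt)
Step 2: [N₂O] = 2.27 × e^(-0.017 × 7)
Step 3: [N₂O] = 2.27 × e^(-0.119)
Step 4: [N₂O] = 2.27 × 0.887808 = 2.015 M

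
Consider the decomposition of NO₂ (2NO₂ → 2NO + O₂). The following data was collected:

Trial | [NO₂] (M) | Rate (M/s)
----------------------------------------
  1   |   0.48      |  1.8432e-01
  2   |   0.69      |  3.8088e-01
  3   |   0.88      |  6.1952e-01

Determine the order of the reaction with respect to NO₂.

second order (2)

Step 1: Compare trials to find order n where rate₂/rate₁ = ([NO₂]₂/[NO₂]₁)^n
Step 2: rate₂/rate₁ = 3.8088e-01/1.8432e-01 = 2.066
Step 3: [NO₂]₂/[NO₂]₁ = 0.69/0.48 = 1.438
Step 4: n = ln(2.066)/ln(1.438) = 2.00 ≈ 2
Step 5: The reaction is second order in NO₂.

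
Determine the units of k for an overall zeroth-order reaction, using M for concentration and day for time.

M·day⁻¹

Step 1: For overall order n, rate = k × (concentration)^n.
Step 2: Rate has units M·day⁻¹; concentration term has units M^0.
Step 3: k = rate / (concentration)^n, so units of k = M^(1-0)·day⁻¹ = M·day⁻¹.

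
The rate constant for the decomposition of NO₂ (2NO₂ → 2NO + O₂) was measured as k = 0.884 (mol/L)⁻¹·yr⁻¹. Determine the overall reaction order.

second order (2)

Step 1: The units of k for an nth-order reaction are (concentration)^(1-n)·(time)⁻¹.
Step 2: Here k has units (mol/L)⁻¹·yr⁻¹, so the concentration exponent is -1.
Step 3: 1 - n = -1 ⇒ n = 2. The reaction is second order.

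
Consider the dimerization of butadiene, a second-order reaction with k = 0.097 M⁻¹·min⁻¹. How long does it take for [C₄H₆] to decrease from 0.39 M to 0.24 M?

16.52 min

Step 1: For second-order: t = (1/[C₄H₆] - 1/[C₄H₆]₀)/k
Step 2: t = (1/0.24 - 1/0.39)/0.097
Step 3: t = (4.167 - 2.564)/0.097
Step 4: t = 1.603/0.097 = 16.52 min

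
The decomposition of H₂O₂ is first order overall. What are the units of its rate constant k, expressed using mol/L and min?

min⁻¹

Step 1: For overall order n, rate = k × (concentration)^n.
Step 2: Rate has units mol/L·min⁻¹; concentration term has units (mol/L)^1.
Step 3: k = rate / (concentration)^n, so units of k = (mol/L)^(1-1)·min⁻¹ = min⁻¹.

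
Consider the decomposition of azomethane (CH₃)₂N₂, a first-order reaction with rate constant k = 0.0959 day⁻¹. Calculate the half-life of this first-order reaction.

7.228 day

Step 1: For a first-order reaction, t₁/₂ = ln(2)/k
Step 2: t₁/₂ = ln(2)/0.0959
Step 3: t₁/₂ = 0.6931/0.0959 = 7.228 day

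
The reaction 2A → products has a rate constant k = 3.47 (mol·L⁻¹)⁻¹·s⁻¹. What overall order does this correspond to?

second order (2)

Step 1: The units of k for an nth-order reaction are (concentration)^(1-n)·(time)⁻¹.
Step 2: Here k has units (mol·L⁻¹)⁻¹·s⁻¹, so the concentration exponent is -1.
Step 3: 1 - n = -1 ⇒ n = 2. The reaction is second order.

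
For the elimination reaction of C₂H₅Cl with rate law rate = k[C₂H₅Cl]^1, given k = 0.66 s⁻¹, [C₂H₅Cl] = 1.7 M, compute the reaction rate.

1.122 M/s

Step 1: Identify the rate law: rate = k[C₂H₅Cl]^1
Step 2: Substitute values: rate = 0.66 × (1.7)^1
Step 3: Calculate: rate = 0.66 × 1.7 = 1.122 M/s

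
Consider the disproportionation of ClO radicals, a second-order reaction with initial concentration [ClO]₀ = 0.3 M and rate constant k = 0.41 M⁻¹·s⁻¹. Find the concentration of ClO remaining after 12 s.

0.1212 M

Step 1: For a second-order reaction: 1/[ClO] = 1/[ClO]₀ + kt
Step 2: 1/[ClO] = 1/0.3 + 0.41 × 12
Step 3: 1/[ClO] = 3.333 + 4.92 = 8.253
Step 4: [ClO] = 1/8.253 = 0.1212 M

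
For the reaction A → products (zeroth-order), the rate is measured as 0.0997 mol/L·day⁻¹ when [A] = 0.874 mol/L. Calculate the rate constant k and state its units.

0.0997 mol/L·day⁻¹

Step 1: For a zeroth-order reaction, rate = k (independent of concentration).
Step 2: k = rate = 0.0997 mol/L·day⁻¹.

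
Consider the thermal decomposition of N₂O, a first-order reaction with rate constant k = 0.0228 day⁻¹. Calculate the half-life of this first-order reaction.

30.4 day

Step 1: For a first-order reaction, t₁/₂ = ln(2)/k
Step 2: t₁/₂ = ln(2)/0.0228
Step 3: t₁/₂ = 0.6931/0.0228 = 30.4 day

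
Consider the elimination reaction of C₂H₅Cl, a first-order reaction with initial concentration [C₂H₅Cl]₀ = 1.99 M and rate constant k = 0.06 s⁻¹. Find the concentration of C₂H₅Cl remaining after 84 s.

0.01288 M

Step 1: For a first-order reaction: [C₂H₅Cl] = [C₂H₅Cl]₀ × e^(-kt)
Step 2: [C₂H₅Cl] = 1.99 × e^(-0.06 × 84)
Step 3: [C₂H₅Cl] = 1.99 × e^(-5.04)
Step 4: [C₂H₅Cl] = 1.99 × 0.00647375 = 0.01288 M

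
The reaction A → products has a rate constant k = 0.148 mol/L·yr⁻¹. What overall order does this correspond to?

zeroth order (0)

Step 1: The units of k for an nth-order reaction are (concentration)^(1-n)·(time)⁻¹.
Step 2: Here k has units mol/L·yr⁻¹, so the concentration exponent is 1.
Step 3: 1 - n = 1 ⇒ n = 0. The reaction is zeroth order.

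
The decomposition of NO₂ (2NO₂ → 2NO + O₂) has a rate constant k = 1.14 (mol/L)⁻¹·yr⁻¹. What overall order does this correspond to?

second order (2)

Step 1: The units of k for an nth-order reaction are (concentration)^(1-n)·(time)⁻¹.
Step 2: Here k has units (mol/L)⁻¹·yr⁻¹, so the concentration exponent is -1.
Step 3: 1 - n = -1 ⇒ n = 2. The reaction is second order.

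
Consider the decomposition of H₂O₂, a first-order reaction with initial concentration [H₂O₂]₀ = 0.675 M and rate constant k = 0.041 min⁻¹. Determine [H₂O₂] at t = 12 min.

0.4127 M

Step 1: For a first-order reaction: [H₂O₂] = [H₂O₂]₀ × e^(-kt)
Step 2: [H₂O₂] = 0.675 × e^(-0.041 × 12)
Step 3: [H₂O₂] = 0.675 × e^(-0.492)
Step 4: [H₂O₂] = 0.675 × 0.611402 = 0.4127 M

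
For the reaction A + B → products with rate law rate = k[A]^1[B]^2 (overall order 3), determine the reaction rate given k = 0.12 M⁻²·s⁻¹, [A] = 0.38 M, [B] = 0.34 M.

0.005271 M/s

Step 1: The rate law is rate = k[A]^1[B]^2, overall order = 1+2 = 3
Step 2: Substitute values: rate = 0.12 × (0.38)^1 × (0.34)^2
Step 3: rate = 0.12 × 0.38 × 0.1156 = 0.00527136 M/s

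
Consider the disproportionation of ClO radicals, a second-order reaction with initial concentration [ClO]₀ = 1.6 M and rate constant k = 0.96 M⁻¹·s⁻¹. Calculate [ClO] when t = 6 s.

0.1566 M

Step 1: For a second-order reaction: 1/[ClO] = 1/[ClO]₀ + kt
Step 2: 1/[ClO] = 1/1.6 + 0.96 × 6
Step 3: 1/[ClO] = 0.625 + 5.76 = 6.385
Step 4: [ClO] = 1/6.385 = 0.1566 M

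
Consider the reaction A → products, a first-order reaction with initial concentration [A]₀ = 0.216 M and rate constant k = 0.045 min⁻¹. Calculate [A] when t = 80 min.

0.005902 M

Step 1: For a first-order reaction: [A] = [A]₀ × e^(-kt)
Step 2: [A] = 0.216 × e^(-0.045 × 80)
Step 3: [A] = 0.216 × e^(-3.6)
Step 4: [A] = 0.216 × 0.0273237 = 0.005902 M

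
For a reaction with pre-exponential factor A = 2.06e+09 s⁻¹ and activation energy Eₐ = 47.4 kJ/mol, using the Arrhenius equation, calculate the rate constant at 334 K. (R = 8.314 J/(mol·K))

7.96e+01 s⁻¹

Step 1: Use the Arrhenius equation: k = A × exp(-Eₐ/RT)
Step 2: Convert Eₐ to J/mol: 47.4 kJ/mol = 47400 J/mol
Step 3: Calculate the exponent: -Eₐ/(RT) = -47400/(8.314 × 334) = -17.06954
Step 4: k = 2.06e+09 × exp(-17.06954)
Step 5: k = 2.06e+09 × 3.86183e-08 = 7.9554e+01 s⁻¹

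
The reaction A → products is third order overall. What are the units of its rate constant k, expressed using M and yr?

M⁻²·yr⁻¹

Step 1: For overall order n, rate = k × (concentration)^n.
Step 2: Rate has units M·yr⁻¹; concentration term has units M^3.
Step 3: k = rate / (concentration)^n, so units of k = M^(1-3)·yr⁻¹ = M⁻²·yr⁻¹.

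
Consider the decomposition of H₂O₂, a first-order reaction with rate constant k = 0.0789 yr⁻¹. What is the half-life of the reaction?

8.785 yr

Step 1: For a first-order reaction, t₁/₂ = ln(2)/k
Step 2: t₁/₂ = ln(2)/0.0789
Step 3: t₁/₂ = 0.6931/0.0789 = 8.785 yr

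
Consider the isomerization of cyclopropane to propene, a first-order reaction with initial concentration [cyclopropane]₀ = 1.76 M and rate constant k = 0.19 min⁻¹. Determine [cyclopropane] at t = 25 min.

0.01523 M

Step 1: For a first-order reaction: [cyclopropane] = [cyclopropane]₀ × e^(-kt)
Step 2: [cyclopropane] = 1.76 × e^(-0.19 × 25)
Step 3: [cyclopropane] = 1.76 × e^(-4.75)
Step 4: [cyclopropane] = 1.76 × 0.0086517 = 0.01523 M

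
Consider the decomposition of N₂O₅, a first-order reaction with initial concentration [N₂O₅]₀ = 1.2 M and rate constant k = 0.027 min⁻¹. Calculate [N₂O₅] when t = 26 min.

0.5947 M

Step 1: For a first-order reaction: [N₂O₅] = [N₂O₅]₀ × e^(-kt)
Step 2: [N₂O₅] = 1.2 × e^(-0.027 × 26)
Step 3: [N₂O₅] = 1.2 × e^(-0.702)
Step 4: [N₂O₅] = 1.2 × 0.495593 = 0.5947 M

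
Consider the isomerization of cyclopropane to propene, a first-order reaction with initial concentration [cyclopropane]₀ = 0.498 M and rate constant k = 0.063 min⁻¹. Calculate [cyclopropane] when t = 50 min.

0.02134 M

Step 1: For a first-order reaction: [cyclopropane] = [cyclopropane]₀ × e^(-kt)
Step 2: [cyclopropane] = 0.498 × e^(-0.063 × 50)
Step 3: [cyclopropane] = 0.498 × e^(-3.15)
Step 4: [cyclopropane] = 0.498 × 0.0428521 = 0.02134 M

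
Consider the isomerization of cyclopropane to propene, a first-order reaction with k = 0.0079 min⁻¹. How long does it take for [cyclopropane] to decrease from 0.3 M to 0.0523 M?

221.1 min

Step 1: For first-order: t = ln([cyclopropane]₀/[cyclopropane])/k
Step 2: t = ln(0.3/0.0523)/0.0079
Step 3: t = ln(5.736)/0.0079
Step 4: t = 1.747/0.0079 = 221.1 min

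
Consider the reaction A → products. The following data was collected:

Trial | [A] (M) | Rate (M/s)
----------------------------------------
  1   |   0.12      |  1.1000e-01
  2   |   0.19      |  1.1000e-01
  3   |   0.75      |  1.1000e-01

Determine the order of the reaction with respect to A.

zeroth order (0)

Step 1: Compare trials - when concentration changes, rate stays constant.
Step 2: rate₂/rate₁ = 1.1000e-01/1.1000e-01 = 1
Step 3: [A]₂/[A]₁ = 0.19/0.12 = 1.583
Step 4: Since rate ratio ≈ (conc ratio)^0, the reaction is zeroth order.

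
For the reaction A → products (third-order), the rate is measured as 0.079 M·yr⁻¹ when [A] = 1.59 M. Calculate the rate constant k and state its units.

0.01965 M⁻²·yr⁻¹

Step 1: rate = k[A]^3, so k = rate / [A]^3.
Step 2: k = 0.079 / (1.59)^3 = 0.079 / 4.02.
Step 3: k = 0.01965 M⁻²·yr⁻¹.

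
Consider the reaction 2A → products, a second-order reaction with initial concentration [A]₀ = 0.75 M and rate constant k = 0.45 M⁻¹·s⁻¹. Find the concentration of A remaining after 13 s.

0.1392 M

Step 1: For a second-order reaction: 1/[A] = 1/[A]₀ + kt
Step 2: 1/[A] = 1/0.75 + 0.45 × 13
Step 3: 1/[A] = 1.333 + 5.85 = 7.183
Step 4: [A] = 1/7.183 = 0.1392 M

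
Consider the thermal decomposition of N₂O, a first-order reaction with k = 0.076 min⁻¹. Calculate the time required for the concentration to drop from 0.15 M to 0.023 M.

24.67 min

Step 1: For first-order: t = ln([N₂O]₀/[N₂O])/k
Step 2: t = ln(0.15/0.023)/0.076
Step 3: t = ln(6.522)/0.076
Step 4: t = 1.875/0.076 = 24.67 min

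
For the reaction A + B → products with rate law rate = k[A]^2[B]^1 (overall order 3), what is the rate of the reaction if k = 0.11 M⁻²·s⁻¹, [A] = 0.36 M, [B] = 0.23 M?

0.003279 M/s

Step 1: The rate law is rate = k[A]^2[B]^1, overall order = 2+1 = 3
Step 2: Substitute values: rate = 0.11 × (0.36)^2 × (0.23)^1
Step 3: rate = 0.11 × 0.1296 × 0.23 = 0.00327888 M/s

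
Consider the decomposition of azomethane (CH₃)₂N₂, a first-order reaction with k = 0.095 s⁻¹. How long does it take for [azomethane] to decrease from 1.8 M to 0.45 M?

14.59 s

Step 1: For first-order: t = ln([azomethane]₀/[azomethane])/k
Step 2: t = ln(1.8/0.45)/0.095
Step 3: t = ln(4)/0.095
Step 4: t = 1.386/0.095 = 14.59 s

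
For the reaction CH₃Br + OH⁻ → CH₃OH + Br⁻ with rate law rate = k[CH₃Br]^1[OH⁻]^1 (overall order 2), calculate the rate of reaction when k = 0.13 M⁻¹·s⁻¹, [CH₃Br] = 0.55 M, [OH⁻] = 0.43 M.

0.03075 M/s

Step 1: The rate law is rate = k[CH₃Br]^1[OH⁻]^1, overall order = 1+1 = 2
Step 2: Substitute values: rate = 0.13 × (0.55)^1 × (0.43)^1
Step 3: rate = 0.13 × 0.55 × 0.43 = 0.030745 M/s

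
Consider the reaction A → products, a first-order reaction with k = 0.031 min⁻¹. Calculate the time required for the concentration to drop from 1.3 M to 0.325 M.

44.72 min

Step 1: For first-order: t = ln([A]₀/[A])/k
Step 2: t = ln(1.3/0.325)/0.031
Step 3: t = ln(4)/0.031
Step 4: t = 1.386/0.031 = 44.72 min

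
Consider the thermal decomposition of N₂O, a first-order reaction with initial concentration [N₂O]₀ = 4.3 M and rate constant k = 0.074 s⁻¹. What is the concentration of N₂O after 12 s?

1.769 M

Step 1: For a first-order reaction: [N₂O] = [N₂O]₀ × e^(-kt)
Step 2: [N₂O] = 4.3 × e^(-0.074 × 12)
Step 3: [N₂O] = 4.3 × e^(-0.888)
Step 4: [N₂O] = 4.3 × 0.411478 = 1.769 M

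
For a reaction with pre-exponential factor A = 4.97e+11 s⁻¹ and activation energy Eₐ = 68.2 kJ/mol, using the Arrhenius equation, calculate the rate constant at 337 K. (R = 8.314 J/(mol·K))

1.33e+01 s⁻¹

Step 1: Use the Arrhenius equation: k = A × exp(-Eₐ/RT)
Step 2: Convert Eₐ to J/mol: 68.2 kJ/mol = 68200 J/mol
Step 3: Calculate the exponent: -Eₐ/(RT) = -68200/(8.314 × 337) = -24.34134
Step 4: k = 4.97e+11 × exp(-24.34134)
Step 5: k = 4.97e+11 × 2.68343e-11 = 1.3337e+01 s⁻¹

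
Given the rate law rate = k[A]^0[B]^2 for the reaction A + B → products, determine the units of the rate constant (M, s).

M⁻¹·s⁻¹

Step 1: Overall order = 0 + 2 = 2.
Step 2: rate has units M·s⁻¹; [A]^0[B]^2 has units M^2.
Step 3: k = rate/([A]^0[B]^2), so units of k = M^(1-2)·s⁻¹ = M⁻¹·s⁻¹.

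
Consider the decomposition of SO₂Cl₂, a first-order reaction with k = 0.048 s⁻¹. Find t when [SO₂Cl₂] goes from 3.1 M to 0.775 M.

28.88 s

Step 1: For first-order: t = ln([SO₂Cl₂]₀/[SO₂Cl₂])/k
Step 2: t = ln(3.1/0.775)/0.048
Step 3: t = ln(4)/0.048
Step 4: t = 1.386/0.048 = 28.88 s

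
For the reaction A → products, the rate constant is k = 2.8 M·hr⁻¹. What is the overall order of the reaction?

zeroth order (0)

Step 1: The units of k for an nth-order reaction are (concentration)^(1-n)·(time)⁻¹.
Step 2: Here k has units M·hr⁻¹, so the concentration exponent is 1.
Step 3: 1 - n = 1 ⇒ n = 0. The reaction is zeroth order.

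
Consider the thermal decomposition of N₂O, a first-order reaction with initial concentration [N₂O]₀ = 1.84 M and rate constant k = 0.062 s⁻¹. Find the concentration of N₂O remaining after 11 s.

0.9303 M

Step 1: For a first-order reaction: [N₂O] = [N₂O]₀ × e^(-kt)
Step 2: [N₂O] = 1.84 × e^(-0.062 × 11)
Step 3: [N₂O] = 1.84 × e^(-0.682)
Step 4: [N₂O] = 1.84 × 0.505605 = 0.9303 M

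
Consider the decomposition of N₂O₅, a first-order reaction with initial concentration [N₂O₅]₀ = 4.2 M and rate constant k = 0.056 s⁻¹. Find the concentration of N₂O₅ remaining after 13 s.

2.028 M

Step 1: For a first-order reaction: [N₂O₅] = [N₂O₅]₀ × e^(-kt)
Step 2: [N₂O₅] = 4.2 × e^(-0.056 × 13)
Step 3: [N₂O₅] = 4.2 × e^(-0.728)
Step 4: [N₂O₅] = 4.2 × 0.482874 = 2.028 M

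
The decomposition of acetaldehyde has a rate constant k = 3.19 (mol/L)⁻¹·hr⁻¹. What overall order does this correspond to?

second order (2)

Step 1: The units of k for an nth-order reaction are (concentration)^(1-n)·(time)⁻¹.
Step 2: Here k has units (mol/L)⁻¹·hr⁻¹, so the concentration exponent is -1.
Step 3: 1 - n = -1 ⇒ n = 2. The reaction is second order.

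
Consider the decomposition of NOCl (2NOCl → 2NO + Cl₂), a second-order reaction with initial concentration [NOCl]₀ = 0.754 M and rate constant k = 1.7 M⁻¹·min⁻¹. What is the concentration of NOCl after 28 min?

0.02044 M

Step 1: For a second-order reaction: 1/[NOCl] = 1/[NOCl]₀ + kt
Step 2: 1/[NOCl] = 1/0.754 + 1.7 × 28
Step 3: 1/[NOCl] = 1.326 + 47.6 = 48.93
Step 4: [NOCl] = 1/48.93 = 0.02044 M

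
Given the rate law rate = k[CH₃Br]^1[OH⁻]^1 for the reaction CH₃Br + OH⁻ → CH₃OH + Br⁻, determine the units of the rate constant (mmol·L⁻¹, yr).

(mmol·L⁻¹)⁻¹·yr⁻¹

Step 1: Overall order = 1 + 1 = 2.
Step 2: rate has units mmol·L⁻¹·yr⁻¹; [CH₃Br]^1[OH⁻]^1 has units (mmol·L⁻¹)^2.
Step 3: k = rate/([CH₃Br]^1[OH⁻]^1), so units of k = (mmol·L⁻¹)^(1-2)·yr⁻¹ = (mmol·L⁻¹)⁻¹·yr⁻¹.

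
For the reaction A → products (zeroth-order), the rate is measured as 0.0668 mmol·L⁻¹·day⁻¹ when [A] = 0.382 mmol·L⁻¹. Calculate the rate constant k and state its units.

0.0668 mmol·L⁻¹·day⁻¹

Step 1: For a zeroth-order reaction, rate = k (independent of concentration).
Step 2: k = rate = 0.0668 mmol·L⁻¹·day⁻¹.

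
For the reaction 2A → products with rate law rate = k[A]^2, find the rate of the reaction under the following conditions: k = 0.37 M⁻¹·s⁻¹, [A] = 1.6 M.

0.9472 M/s

Step 1: Identify the rate law: rate = k[A]^2
Step 2: Substitute values: rate = 0.37 × (1.6)^2
Step 3: Calculate: rate = 0.37 × 2.56 = 0.9472 M/s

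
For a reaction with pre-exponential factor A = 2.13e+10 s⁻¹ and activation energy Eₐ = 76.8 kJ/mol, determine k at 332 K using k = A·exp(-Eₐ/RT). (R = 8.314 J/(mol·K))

1.76e-02 s⁻¹

Step 1: Use the Arrhenius equation: k = A × exp(-Eₐ/RT)
Step 2: Convert Eₐ to J/mol: 76.8 kJ/mol = 76800 J/mol
Step 3: Calculate the exponent: -Eₐ/(RT) = -76800/(8.314 × 332) = -27.82359
Step 4: k = 2.13e+10 × exp(-27.82359)
Step 5: k = 2.13e+10 × 8.24837e-13 = 1.7569e-02 s⁻¹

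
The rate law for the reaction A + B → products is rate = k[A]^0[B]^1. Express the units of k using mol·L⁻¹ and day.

day⁻¹

Step 1: Overall order = 0 + 1 = 1.
Step 2: rate has units mol·L⁻¹·day⁻¹; [A]^0[B]^1 has units (mol·L⁻¹)^1.
Step 3: k = rate/([A]^0[B]^1), so units of k = (mol·L⁻¹)^(1-1)·day⁻¹ = day⁻¹.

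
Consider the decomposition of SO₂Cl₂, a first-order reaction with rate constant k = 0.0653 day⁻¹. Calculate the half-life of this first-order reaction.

10.61 day

Step 1: For a first-order reaction, t₁/₂ = ln(2)/k
Step 2: t₁/₂ = ln(2)/0.0653
Step 3: t₁/₂ = 0.6931/0.0653 = 10.61 day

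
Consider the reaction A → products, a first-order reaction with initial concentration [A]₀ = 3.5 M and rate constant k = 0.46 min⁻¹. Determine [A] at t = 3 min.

0.8805 M

Step 1: For a first-order reaction: [A] = [A]₀ × e^(-kt)
Step 2: [A] = 3.5 × e^(-0.46 × 3)
Step 3: [A] = 3.5 × e^(-1.38)
Step 4: [A] = 3.5 × 0.251579 = 0.8805 M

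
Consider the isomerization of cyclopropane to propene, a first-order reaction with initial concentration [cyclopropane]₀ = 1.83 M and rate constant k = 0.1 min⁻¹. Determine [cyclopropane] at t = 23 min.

0.1835 M

Step 1: For a first-order reaction: [cyclopropane] = [cyclopropane]₀ × e^(-kt)
Step 2: [cyclopropane] = 1.83 × e^(-0.1 × 23)
Step 3: [cyclopropane] = 1.83 × e^(-2.3)
Step 4: [cyclopropane] = 1.83 × 0.100259 = 0.1835 M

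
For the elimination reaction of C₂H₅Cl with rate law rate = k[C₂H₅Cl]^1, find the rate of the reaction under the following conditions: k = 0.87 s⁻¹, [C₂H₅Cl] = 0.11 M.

0.0957 M/s

Step 1: Identify the rate law: rate = k[C₂H₅Cl]^1
Step 2: Substitute values: rate = 0.87 × (0.11)^1
Step 3: Calculate: rate = 0.87 × 0.11 = 0.0957 M/s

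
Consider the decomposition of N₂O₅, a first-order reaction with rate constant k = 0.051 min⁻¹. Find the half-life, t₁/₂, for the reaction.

13.59 min

Step 1: For a first-order reaction, t₁/₂ = ln(2)/k
Step 2: t₁/₂ = ln(2)/0.051
Step 3: t₁/₂ = 0.6931/0.051 = 13.59 min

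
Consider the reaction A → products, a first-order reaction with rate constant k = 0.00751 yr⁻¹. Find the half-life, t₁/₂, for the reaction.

92.3 yr

Step 1: For a first-order reaction, t₁/₂ = ln(2)/k
Step 2: t₁/₂ = ln(2)/0.00751
Step 3: t₁/₂ = 0.6931/0.00751 = 92.3 yr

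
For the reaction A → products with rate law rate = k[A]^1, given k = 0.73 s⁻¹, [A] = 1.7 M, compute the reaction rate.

1.241 M/s

Step 1: Identify the rate law: rate = k[A]^1
Step 2: Substitute values: rate = 0.73 × (1.7)^1
Step 3: Calculate: rate = 0.73 × 1.7 = 1.241 M/s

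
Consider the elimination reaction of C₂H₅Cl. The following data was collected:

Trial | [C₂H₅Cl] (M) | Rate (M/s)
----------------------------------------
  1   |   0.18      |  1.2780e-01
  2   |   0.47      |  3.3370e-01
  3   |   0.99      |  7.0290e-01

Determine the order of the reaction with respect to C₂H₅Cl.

first order (1)

Step 1: Compare trials to find order n where rate₂/rate₁ = ([C₂H₅Cl]₂/[C₂H₅Cl]₁)^n
Step 2: rate₂/rate₁ = 3.3370e-01/1.2780e-01 = 2.611
Step 3: [C₂H₅Cl]₂/[C₂H₅Cl]₁ = 0.47/0.18 = 2.611
Step 4: n = ln(2.611)/ln(2.611) = 1.00 ≈ 1
Step 5: The reaction is first order in C₂H₅Cl.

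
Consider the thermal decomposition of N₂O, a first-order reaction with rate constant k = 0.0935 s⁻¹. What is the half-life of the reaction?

7.413 s

Step 1: For a first-order reaction, t₁/₂ = ln(2)/k
Step 2: t₁/₂ = ln(2)/0.0935
Step 3: t₁/₂ = 0.6931/0.0935 = 7.413 s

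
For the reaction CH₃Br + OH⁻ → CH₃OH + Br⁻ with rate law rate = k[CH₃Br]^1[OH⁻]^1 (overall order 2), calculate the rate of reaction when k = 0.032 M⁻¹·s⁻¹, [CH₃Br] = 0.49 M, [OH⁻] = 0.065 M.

0.001019 M/s

Step 1: The rate law is rate = k[CH₃Br]^1[OH⁻]^1, overall order = 1+1 = 2
Step 2: Substitute values: rate = 0.032 × (0.49)^1 × (0.065)^1
Step 3: rate = 0.032 × 0.49 × 0.065 = 0.0010192 M/s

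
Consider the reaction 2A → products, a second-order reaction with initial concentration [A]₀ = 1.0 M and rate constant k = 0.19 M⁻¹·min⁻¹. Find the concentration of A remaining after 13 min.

0.2882 M

Step 1: For a second-order reaction: 1/[A] = 1/[A]₀ + kt
Step 2: 1/[A] = 1/1.0 + 0.19 × 13
Step 3: 1/[A] = 1 + 2.47 = 3.47
Step 4: [A] = 1/3.47 = 0.2882 M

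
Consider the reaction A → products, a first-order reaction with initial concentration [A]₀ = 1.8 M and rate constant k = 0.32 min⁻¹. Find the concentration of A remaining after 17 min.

0.007811 M

Step 1: For a first-order reaction: [A] = [A]₀ × e^(-kt)
Step 2: [A] = 1.8 × e^(-0.32 × 17)
Step 3: [A] = 1.8 × e^(-5.44)
Step 4: [A] = 1.8 × 0.00433948 = 0.007811 M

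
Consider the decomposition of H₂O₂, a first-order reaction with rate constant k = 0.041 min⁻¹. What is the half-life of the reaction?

16.91 min

Step 1: For a first-order reaction, t₁/₂ = ln(2)/k
Step 2: t₁/₂ = ln(2)/0.041
Step 3: t₁/₂ = 0.6931/0.041 = 16.91 min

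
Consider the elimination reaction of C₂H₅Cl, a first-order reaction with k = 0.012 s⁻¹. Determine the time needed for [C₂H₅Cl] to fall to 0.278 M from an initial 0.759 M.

83.7 s

Step 1: For first-order: t = ln([C₂H₅Cl]₀/[C₂H₅Cl])/k
Step 2: t = ln(0.759/0.278)/0.012
Step 3: t = ln(2.73)/0.012
Step 4: t = 1.004/0.012 = 83.7 s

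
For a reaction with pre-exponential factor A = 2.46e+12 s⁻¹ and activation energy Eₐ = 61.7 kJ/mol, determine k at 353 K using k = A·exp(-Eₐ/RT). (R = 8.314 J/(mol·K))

1.82e+03 s⁻¹

Step 1: Use the Arrhenius equation: k = A × exp(-Eₐ/RT)
Step 2: Convert Eₐ to J/mol: 61.7 kJ/mol = 61700 J/mol
Step 3: Calculate the exponent: -Eₐ/(RT) = -61700/(8.314 × 353) = -21.02328
Step 4: k = 2.46e+12 × exp(-21.02328)
Step 5: k = 2.46e+12 × 7.40808e-10 = 1.8224e+03 s⁻¹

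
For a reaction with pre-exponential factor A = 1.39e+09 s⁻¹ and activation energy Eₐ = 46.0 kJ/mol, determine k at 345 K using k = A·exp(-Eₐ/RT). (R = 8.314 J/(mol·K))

1.51e+02 s⁻¹

Step 1: Use the Arrhenius equation: k = A × exp(-Eₐ/RT)
Step 2: Convert Eₐ to J/mol: 46.0 kJ/mol = 46000 J/mol
Step 3: Calculate the exponent: -Eₐ/(RT) = -46000/(8.314 × 345) = -16.03721
Step 4: k = 1.39e+09 × exp(-16.03721)
Step 5: k = 1.39e+09 × 1.08425e-07 = 1.5071e+02 s⁻¹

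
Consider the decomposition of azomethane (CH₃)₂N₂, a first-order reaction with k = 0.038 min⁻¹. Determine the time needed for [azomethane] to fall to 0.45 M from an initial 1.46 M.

30.97 min

Step 1: For first-order: t = ln([azomethane]₀/[azomethane])/k
Step 2: t = ln(1.46/0.45)/0.038
Step 3: t = ln(3.244)/0.038
Step 4: t = 1.177/0.038 = 30.97 min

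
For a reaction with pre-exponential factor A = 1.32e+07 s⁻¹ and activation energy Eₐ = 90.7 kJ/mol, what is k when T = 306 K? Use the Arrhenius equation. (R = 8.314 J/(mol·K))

4.34e-09 s⁻¹

Step 1: Use the Arrhenius equation: k = A × exp(-Eₐ/RT)
Step 2: Convert Eₐ to J/mol: 90.7 kJ/mol = 90700 J/mol
Step 3: Calculate the exponent: -Eₐ/(RT) = -90700/(8.314 × 306) = -35.65134
Step 4: k = 1.32e+07 × exp(-35.65134)
Step 5: k = 1.32e+07 × 3.28715e-16 = 4.3390e-09 s⁻¹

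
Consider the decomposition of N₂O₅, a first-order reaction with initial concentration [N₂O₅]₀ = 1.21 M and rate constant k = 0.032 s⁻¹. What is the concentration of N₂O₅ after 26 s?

0.5266 M

Step 1: For a first-order reaction: [N₂O₅] = [N₂O₅]₀ × e^(-kt)
Step 2: [N₂O₅] = 1.21 × e^(-0.032 × 26)
Step 3: [N₂O₅] = 1.21 × e^(-0.832)
Step 4: [N₂O₅] = 1.21 × 0.435178 = 0.5266 M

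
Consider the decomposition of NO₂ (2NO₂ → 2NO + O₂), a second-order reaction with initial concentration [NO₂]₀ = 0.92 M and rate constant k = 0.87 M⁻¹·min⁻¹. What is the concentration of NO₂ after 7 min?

0.1393 M

Step 1: For a second-order reaction: 1/[NO₂] = 1/[NO₂]₀ + kt
Step 2: 1/[NO₂] = 1/0.92 + 0.87 × 7
Step 3: 1/[NO₂] = 1.087 + 6.09 = 7.177
Step 4: [NO₂] = 1/7.177 = 0.1393 M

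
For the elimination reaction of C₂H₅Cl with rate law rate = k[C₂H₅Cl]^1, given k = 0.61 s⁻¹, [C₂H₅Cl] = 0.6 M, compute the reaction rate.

0.366 M/s

Step 1: Identify the rate law: rate = k[C₂H₅Cl]^1
Step 2: Substitute values: rate = 0.61 × (0.6)^1
Step 3: Calculate: rate = 0.61 × 0.6 = 0.366 M/s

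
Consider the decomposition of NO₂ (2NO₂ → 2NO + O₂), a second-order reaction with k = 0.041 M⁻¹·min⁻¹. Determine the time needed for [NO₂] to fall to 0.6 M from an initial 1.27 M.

21.45 min

Step 1: For second-order: t = (1/[NO₂] - 1/[NO₂]₀)/k
Step 2: t = (1/0.6 - 1/1.27)/0.041
Step 3: t = (1.667 - 0.7874)/0.041
Step 4: t = 0.8793/0.041 = 21.45 min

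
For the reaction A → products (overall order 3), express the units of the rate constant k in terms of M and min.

M⁻²·min⁻¹

Step 1: For overall order n, rate = k × (concentration)^n.
Step 2: Rate has units M·min⁻¹; concentration term has units M^3.
Step 3: k = rate / (concentration)^n, so units of k = M^(1-3)·min⁻¹ = M⁻²·min⁻¹.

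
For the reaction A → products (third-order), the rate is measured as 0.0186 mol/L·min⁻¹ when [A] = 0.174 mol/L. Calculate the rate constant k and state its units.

3.531 (mol/L)⁻²·min⁻¹

Step 1: rate = k[A]^3, so k = rate / [A]^3.
Step 2: k = 0.0186 / (0.174)^3 = 0.0186 / 0.005268.
Step 3: k = 3.531 (mol/L)⁻²·min⁻¹.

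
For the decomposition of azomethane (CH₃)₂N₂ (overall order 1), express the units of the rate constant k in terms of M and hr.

hr⁻¹

Step 1: For overall order n, rate = k × (concentration)^n.
Step 2: Rate has units M·hr⁻¹; concentration term has units M^1.
Step 3: k = rate / (concentration)^n, so units of k = M^(1-1)·hr⁻¹ = hr⁻¹.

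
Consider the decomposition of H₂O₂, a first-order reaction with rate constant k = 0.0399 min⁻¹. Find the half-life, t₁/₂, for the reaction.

17.37 min

Step 1: For a first-order reaction, t₁/₂ = ln(2)/k
Step 2: t₁/₂ = ln(2)/0.0399
Step 3: t₁/₂ = 0.6931/0.0399 = 17.37 min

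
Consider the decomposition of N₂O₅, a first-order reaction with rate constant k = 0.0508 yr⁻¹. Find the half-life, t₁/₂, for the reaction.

13.64 yr

Step 1: For a first-order reaction, t₁/₂ = ln(2)/k
Step 2: t₁/₂ = ln(2)/0.0508
Step 3: t₁/₂ = 0.6931/0.0508 = 13.64 yr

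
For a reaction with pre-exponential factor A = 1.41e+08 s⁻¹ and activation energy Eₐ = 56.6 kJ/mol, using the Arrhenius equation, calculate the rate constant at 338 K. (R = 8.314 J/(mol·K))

2.52e-01 s⁻¹

Step 1: Use the Arrhenius equation: k = A × exp(-Eₐ/RT)
Step 2: Convert Eₐ to J/mol: 56.6 kJ/mol = 56600 J/mol
Step 3: Calculate the exponent: -Eₐ/(RT) = -56600/(8.314 × 338) = -20.14140
Step 4: k = 1.41e+08 × exp(-20.14140)
Step 5: k = 1.41e+08 × 1.78937e-09 = 2.5230e-01 s⁻¹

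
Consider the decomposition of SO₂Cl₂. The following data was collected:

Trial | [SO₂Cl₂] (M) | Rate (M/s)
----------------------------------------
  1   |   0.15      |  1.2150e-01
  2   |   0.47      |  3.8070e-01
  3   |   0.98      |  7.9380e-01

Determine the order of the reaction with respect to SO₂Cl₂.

first order (1)

Step 1: Compare trials to find order n where rate₂/rate₁ = ([SO₂Cl₂]₂/[SO₂Cl₂]₁)^n
Step 2: rate₂/rate₁ = 3.8070e-01/1.2150e-01 = 3.133
Step 3: [SO₂Cl₂]₂/[SO₂Cl₂]₁ = 0.47/0.15 = 3.133
Step 4: n = ln(3.133)/ln(3.133) = 1.00 ≈ 1
Step 5: The reaction is first order in SO₂Cl₂.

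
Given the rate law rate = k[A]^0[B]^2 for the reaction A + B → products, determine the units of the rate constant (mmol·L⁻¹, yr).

(mmol·L⁻¹)⁻¹·yr⁻¹

Step 1: Overall order = 0 + 2 = 2.
Step 2: rate has units mmol·L⁻¹·yr⁻¹; [A]^0[B]^2 has units (mmol·L⁻¹)^2.
Step 3: k = rate/([A]^0[B]^2), so units of k = (mmol·L⁻¹)^(1-2)·yr⁻¹ = (mmol·L⁻¹)⁻¹·yr⁻¹.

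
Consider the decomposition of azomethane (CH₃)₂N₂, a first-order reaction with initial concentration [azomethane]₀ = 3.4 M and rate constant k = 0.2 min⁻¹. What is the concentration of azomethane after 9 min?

0.562 M

Step 1: For a first-order reaction: [azomethane] = [azomethane]₀ × e^(-kt)
Step 2: [azomethane] = 3.4 × e^(-0.2 × 9)
Step 3: [azomethane] = 3.4 × e^(-1.8)
Step 4: [azomethane] = 3.4 × 0.165299 = 0.562 M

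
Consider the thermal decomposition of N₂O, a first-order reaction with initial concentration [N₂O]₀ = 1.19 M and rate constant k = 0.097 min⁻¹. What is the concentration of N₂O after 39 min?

0.02708 M

Step 1: For a first-order reaction: [N₂O] = [N₂O]₀ × e^(-kt)
Step 2: [N₂O] = 1.19 × e^(-0.097 × 39)
Step 3: [N₂O] = 1.19 × e^(-3.783)
Step 4: [N₂O] = 1.19 × 0.0227543 = 0.02708 M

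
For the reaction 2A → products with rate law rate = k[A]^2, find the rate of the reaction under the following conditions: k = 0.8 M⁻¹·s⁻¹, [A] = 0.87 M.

0.6055 M/s

Step 1: Identify the rate law: rate = k[A]^2
Step 2: Substitute values: rate = 0.8 × (0.87)^2
Step 3: Calculate: rate = 0.8 × 0.7569 = 0.60552 M/s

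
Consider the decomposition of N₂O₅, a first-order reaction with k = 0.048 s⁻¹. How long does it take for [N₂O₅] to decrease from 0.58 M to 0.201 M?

22.08 s

Step 1: For first-order: t = ln([N₂O₅]₀/[N₂O₅])/k
Step 2: t = ln(0.58/0.201)/0.048
Step 3: t = ln(2.886)/0.048
Step 4: t = 1.06/0.048 = 22.08 s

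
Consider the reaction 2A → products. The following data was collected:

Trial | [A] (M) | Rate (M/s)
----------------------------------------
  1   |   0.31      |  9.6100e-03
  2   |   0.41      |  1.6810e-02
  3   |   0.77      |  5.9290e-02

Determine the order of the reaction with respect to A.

second order (2)

Step 1: Compare trials to find order n where rate₂/rate₁ = ([A]₂/[A]₁)^n
Step 2: rate₂/rate₁ = 1.6810e-02/9.6100e-03 = 1.749
Step 3: [A]₂/[A]₁ = 0.41/0.31 = 1.323
Step 4: n = ln(1.749)/ln(1.323) = 2.00 ≈ 2
Step 5: The reaction is second order in A.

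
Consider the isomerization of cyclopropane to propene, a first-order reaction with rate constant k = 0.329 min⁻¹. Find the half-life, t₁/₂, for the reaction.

2.107 min

Step 1: For a first-order reaction, t₁/₂ = ln(2)/k
Step 2: t₁/₂ = ln(2)/0.329
Step 3: t₁/₂ = 0.6931/0.329 = 2.107 min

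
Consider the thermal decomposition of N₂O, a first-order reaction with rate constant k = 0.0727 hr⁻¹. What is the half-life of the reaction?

9.534 hr

Step 1: For a first-order reaction, t₁/₂ = ln(2)/k
Step 2: t₁/₂ = ln(2)/0.0727
Step 3: t₁/₂ = 0.6931/0.0727 = 9.534 hr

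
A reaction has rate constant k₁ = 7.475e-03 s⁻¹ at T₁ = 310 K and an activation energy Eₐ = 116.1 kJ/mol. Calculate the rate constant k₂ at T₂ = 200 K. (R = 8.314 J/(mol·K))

1.299e-13 s⁻¹

Step 1: Use the two-temperature Arrhenius form: ln(k₂/k₁) = -Eₐ/R × (1/T₂ - 1/T₁)
Step 2: Convert Eₐ to J/mol: 116.1 kJ/mol = 116100 J/mol
Step 3: 1/T₂ - 1/T₁ = 1/200 - 1/310 = 1.774194e-03 K⁻¹
Step 4: ln(k₂/k₁) = -116100/8.314 × 1.774194e-03 = -24.77555
Step 5: k₂ = k₁ × exp(-24.77555) = 7.475e-03 × 1.73826e-11 = 1.299e-13 s⁻¹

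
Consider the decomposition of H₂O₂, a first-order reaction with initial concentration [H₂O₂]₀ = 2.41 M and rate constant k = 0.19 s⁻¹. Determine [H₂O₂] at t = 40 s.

0.001206 M

Step 1: For a first-order reaction: [H₂O₂] = [H₂O₂]₀ × e^(-kt)
Step 2: [H₂O₂] = 2.41 × e^(-0.19 × 40)
Step 3: [H₂O₂] = 2.41 × e^(-7.6)
Step 4: [H₂O₂] = 2.41 × 0.000500451 = 0.001206 M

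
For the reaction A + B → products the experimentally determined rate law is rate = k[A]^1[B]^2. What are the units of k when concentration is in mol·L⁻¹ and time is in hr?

(mol·L⁻¹)⁻²·hr⁻¹

Step 1: Overall order = 1 + 2 = 3.
Step 2: rate has units mol·L⁻¹·hr⁻¹; [A]^1[B]^2 has units (mol·L⁻¹)^3.
Step 3: k = rate/([A]^1[B]^2), so units of k = (mol·L⁻¹)^(1-3)·hr⁻¹ = (mol·L⁻¹)⁻²·hr⁻¹.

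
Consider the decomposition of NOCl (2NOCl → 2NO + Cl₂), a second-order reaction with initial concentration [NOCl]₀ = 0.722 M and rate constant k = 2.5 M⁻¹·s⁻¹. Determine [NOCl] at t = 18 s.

0.02156 M

Step 1: For a second-order reaction: 1/[NOCl] = 1/[NOCl]₀ + kt
Step 2: 1/[NOCl] = 1/0.722 + 2.5 × 18
Step 3: 1/[NOCl] = 1.385 + 45 = 46.39
Step 4: [NOCl] = 1/46.39 = 0.02156 M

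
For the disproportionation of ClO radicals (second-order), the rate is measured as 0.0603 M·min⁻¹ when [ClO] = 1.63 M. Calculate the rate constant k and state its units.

0.0227 M⁻¹·min⁻¹

Step 1: rate = k[ClO]^2, so k = rate / [ClO]^2.
Step 2: k = 0.0603 / (1.63)^2 = 0.0603 / 2.657.
Step 3: k = 0.0227 M⁻¹·min⁻¹.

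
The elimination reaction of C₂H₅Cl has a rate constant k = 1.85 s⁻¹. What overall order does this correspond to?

first order (1)

Step 1: The units of k for an nth-order reaction are (concentration)^(1-n)·(time)⁻¹.
Step 2: Here k has units s⁻¹, so the concentration exponent is 0.
Step 3: 1 - n = 0 ⇒ n = 1. The reaction is first order.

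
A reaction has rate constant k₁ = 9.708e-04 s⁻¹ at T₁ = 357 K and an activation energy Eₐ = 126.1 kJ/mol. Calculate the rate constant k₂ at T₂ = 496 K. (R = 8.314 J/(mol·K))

1.438e+02 s⁻¹

Step 1: Use the two-temperature Arrhenius form: ln(k₂/k₁) = -Eₐ/R × (1/T₂ - 1/T₁)
Step 2: Convert Eₐ to J/mol: 126.1 kJ/mol = 126100 J/mol
Step 3: 1/T₂ - 1/T₁ = 1/496 - 1/357 = -7.849914e-04 K⁻¹
Step 4: ln(k₂/k₁) = -126100/8.314 × -7.849914e-04 = 11.90611
Step 5: k₂ = k₁ × exp(11.90611) = 9.708e-04 × 1.48169e+05 = 1.438e+02 s⁻¹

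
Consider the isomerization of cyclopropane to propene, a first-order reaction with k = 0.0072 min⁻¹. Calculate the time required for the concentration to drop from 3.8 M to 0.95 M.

192.5 min

Step 1: For first-order: t = ln([cyclopropane]₀/[cyclopropane])/k
Step 2: t = ln(3.8/0.95)/0.0072
Step 3: t = ln(4)/0.0072
Step 4: t = 1.386/0.0072 = 192.5 min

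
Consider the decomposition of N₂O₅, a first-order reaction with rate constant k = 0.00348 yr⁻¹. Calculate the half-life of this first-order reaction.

199.2 yr

Step 1: For a first-order reaction, t₁/₂ = ln(2)/k
Step 2: t₁/₂ = ln(2)/0.00348
Step 3: t₁/₂ = 0.6931/0.00348 = 199.2 yr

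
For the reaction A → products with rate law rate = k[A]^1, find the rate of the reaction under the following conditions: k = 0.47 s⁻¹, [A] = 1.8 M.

0.846 M/s

Step 1: Identify the rate law: rate = k[A]^1
Step 2: Substitute values: rate = 0.47 × (1.8)^1
Step 3: Calculate: rate = 0.47 × 1.8 = 0.846 M/s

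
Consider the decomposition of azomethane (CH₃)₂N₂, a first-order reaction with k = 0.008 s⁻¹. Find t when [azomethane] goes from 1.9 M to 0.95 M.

86.64 s

Step 1: For first-order: t = ln([azomethane]₀/[azomethane])/k
Step 2: t = ln(1.9/0.95)/0.008
Step 3: t = ln(2)/0.008
Step 4: t = 0.6931/0.008 = 86.64 s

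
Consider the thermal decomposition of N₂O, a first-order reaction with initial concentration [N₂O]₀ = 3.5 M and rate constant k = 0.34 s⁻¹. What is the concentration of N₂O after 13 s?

0.04212 M

Step 1: For a first-order reaction: [N₂O] = [N₂O]₀ × e^(-kt)
Step 2: [N₂O] = 3.5 × e^(-0.34 × 13)
Step 3: [N₂O] = 3.5 × e^(-4.42)
Step 4: [N₂O] = 3.5 × 0.0120342 = 0.04212 M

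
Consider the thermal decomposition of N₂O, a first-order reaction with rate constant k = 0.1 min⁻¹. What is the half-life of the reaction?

6.931 min

Step 1: For a first-order reaction, t₁/₂ = ln(2)/k
Step 2: t₁/₂ = ln(2)/0.1
Step 3: t₁/₂ = 0.6931/0.1 = 6.931 min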